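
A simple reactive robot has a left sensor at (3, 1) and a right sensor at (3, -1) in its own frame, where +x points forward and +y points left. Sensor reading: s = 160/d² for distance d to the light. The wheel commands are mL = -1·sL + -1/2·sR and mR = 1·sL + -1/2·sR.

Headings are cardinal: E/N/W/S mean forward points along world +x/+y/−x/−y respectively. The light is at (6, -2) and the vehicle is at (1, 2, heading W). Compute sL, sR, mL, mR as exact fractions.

160/73 160/89 -20080/6497 8400/6497

left sensor world pos  = (-2, 1); dL² = 73
right sensor world pos = (-2, 3); dR² = 89
sL = 160/73 = 160/73
sR = 160/89 = 160/89
mL = -1·sL + -1/2·sR = -20080/6497
mR = 1·sL + -1/2·sR = 8400/6497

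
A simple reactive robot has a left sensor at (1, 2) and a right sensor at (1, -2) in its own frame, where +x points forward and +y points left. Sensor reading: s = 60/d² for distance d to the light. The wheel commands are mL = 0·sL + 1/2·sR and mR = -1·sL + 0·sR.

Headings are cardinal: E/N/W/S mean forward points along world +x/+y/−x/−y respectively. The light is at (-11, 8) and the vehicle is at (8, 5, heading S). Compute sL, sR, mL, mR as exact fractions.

60/457 12/61 6/61 -60/457

left sensor world pos  = (10, 4); dL² = 457
right sensor world pos = (6, 4); dR² = 305
sL = 60/457 = 60/457
sR = 60/305 = 12/61
mL = 0·sL + 1/2·sR = 6/61
mR = -1·sL + 0·sR = -60/457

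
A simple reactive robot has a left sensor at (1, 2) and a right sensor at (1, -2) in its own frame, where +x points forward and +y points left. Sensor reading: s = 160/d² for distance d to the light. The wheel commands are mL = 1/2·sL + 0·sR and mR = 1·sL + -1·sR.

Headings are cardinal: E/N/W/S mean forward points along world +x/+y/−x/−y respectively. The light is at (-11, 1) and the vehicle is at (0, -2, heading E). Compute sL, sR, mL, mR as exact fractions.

32/29 160/169 16/29 768/4901

left sensor world pos  = (1, 0); dL² = 145
right sensor world pos = (1, -4); dR² = 169
sL = 160/145 = 32/29
sR = 160/169 = 160/169
mL = 1/2·sL + 0·sR = 16/29
mR = 1·sL + -1·sR = 768/4901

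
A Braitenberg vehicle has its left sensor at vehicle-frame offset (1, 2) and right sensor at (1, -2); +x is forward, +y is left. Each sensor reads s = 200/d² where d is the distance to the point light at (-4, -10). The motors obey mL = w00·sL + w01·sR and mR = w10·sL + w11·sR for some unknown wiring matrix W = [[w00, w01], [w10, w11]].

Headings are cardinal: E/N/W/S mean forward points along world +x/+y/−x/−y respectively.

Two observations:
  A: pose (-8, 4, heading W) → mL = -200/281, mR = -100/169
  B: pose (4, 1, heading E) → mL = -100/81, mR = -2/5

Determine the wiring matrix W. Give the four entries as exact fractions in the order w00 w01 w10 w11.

0 -1 -1/2 0

obs A: pose=(-8,4,W) → sL=200/169, sR=200/281, mL=-200/281, mR=-100/169
obs B: pose=(4,1,E) → sL=4/5, sR=100/81, mL=-100/81, mR=-2/5
sensor matrix S = [[200/169, 200/281], [4/5, 100/81]]; det S = 3429760/3846609
solve [mL_A; mL_B] = S·[w00; w01] and [mR_A; mR_B] = S·[w10; w11]:
  w00 = 0, w01 = -1, w10 = -1/2, w11 = 0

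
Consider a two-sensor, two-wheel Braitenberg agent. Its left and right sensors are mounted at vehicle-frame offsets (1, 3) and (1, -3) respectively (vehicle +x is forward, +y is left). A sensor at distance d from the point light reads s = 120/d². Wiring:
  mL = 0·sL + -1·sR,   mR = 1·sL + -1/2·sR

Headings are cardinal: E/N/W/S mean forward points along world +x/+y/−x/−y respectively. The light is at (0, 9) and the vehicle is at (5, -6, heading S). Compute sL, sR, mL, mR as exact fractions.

3/8 6/13 -6/13 15/104

left sensor world pos  = (8, -7); dL² = 320
right sensor world pos = (2, -7); dR² = 260
sL = 120/320 = 3/8
sR = 120/260 = 6/13
mL = 0·sL + -1·sR = -6/13
mR = 1·sL + -1/2·sR = 15/104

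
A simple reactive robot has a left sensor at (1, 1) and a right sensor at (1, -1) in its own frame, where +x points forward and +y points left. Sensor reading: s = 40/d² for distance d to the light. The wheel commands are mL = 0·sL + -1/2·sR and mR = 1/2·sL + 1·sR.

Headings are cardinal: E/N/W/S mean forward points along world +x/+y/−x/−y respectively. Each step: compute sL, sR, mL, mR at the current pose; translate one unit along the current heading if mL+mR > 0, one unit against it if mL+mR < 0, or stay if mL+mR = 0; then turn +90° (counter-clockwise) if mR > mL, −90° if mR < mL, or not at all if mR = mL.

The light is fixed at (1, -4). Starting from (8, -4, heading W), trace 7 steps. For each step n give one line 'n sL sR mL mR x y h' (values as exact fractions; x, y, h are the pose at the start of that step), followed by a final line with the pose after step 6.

0 40/37 40/37 -20/37 60/37 8 -4 W
1 4/5 20/13 -10/13 126/65 7 -4 S
2 40/49 40/53 -20/53 3020/2597 7 -5 E
3 10/9 5/8 -5/16 85/72 8 -5 N
4 40/37 40/37 -20/37 60/37 8 -4 W
5 4/5 20/13 -10/13 126/65 7 -4 S
6 40/49 40/53 -20/53 3020/2597 7 -5 E
final 8 -5 N

n=0: pose=(8,-4,W); sL=40/37, sR=40/37; mL=-20/37, mR=60/37; mL+mR=40/37 → advance +1; mR−mL=80/37 → turn +1·90°
n=1: pose=(7,-4,S); sL=4/5, sR=20/13; mL=-10/13, mR=126/65; mL+mR=76/65 → advance +1; mR−mL=176/65 → turn +1·90°
n=2: pose=(7,-5,E); sL=40/49, sR=40/53; mL=-20/53, mR=3020/2597; mL+mR=2040/2597 → advance +1; mR−mL=4000/2597 → turn +1·90°
n=3: pose=(8,-5,N); sL=10/9, sR=5/8; mL=-5/16, mR=85/72; mL+mR=125/144 → advance +1; mR−mL=215/144 → turn +1·90°
n=4: pose=(8,-4,W); sL=40/37, sR=40/37; mL=-20/37, mR=60/37; mL+mR=40/37 → advance +1; mR−mL=80/37 → turn +1·90°
n=5: pose=(7,-4,S); sL=4/5, sR=20/13; mL=-10/13, mR=126/65; mL+mR=76/65 → advance +1; mR−mL=176/65 → turn +1·90°
n=6: pose=(7,-5,E); sL=40/49, sR=40/53; mL=-20/53, mR=3020/2597; mL+mR=2040/2597 → advance +1; mR−mL=4000/2597 → turn +1·90°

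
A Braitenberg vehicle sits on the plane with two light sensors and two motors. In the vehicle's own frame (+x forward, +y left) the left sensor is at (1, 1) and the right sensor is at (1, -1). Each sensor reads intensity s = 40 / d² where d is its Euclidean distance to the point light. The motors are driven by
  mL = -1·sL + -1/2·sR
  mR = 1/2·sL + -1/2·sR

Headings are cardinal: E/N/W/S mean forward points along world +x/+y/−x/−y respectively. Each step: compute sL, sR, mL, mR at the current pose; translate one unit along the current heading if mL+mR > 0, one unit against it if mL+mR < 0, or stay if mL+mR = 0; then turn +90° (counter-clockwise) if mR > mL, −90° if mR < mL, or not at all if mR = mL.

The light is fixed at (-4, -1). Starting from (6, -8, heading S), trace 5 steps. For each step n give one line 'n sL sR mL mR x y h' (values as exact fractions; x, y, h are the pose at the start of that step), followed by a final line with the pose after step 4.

0 8/37 8/29 -380/1073 -32/1073 6 -8 S
1 20/73 4/17 -486/1241 24/1241 6 -7 E
2 40/89 8/25 -1356/2225 144/2225 5 -7 N
3 5/16 2/5 -41/80 -7/160 5 -8 W
4 8/37 8/29 -380/1073 -32/1073 6 -8 S
final 6 -7 E

n=0: pose=(6,-8,S); sL=8/37, sR=8/29; mL=-380/1073, mR=-32/1073; mL+mR=-412/1073 → advance -1; mR−mL=12/37 → turn +1·90°
n=1: pose=(6,-7,E); sL=20/73, sR=4/17; mL=-486/1241, mR=24/1241; mL+mR=-462/1241 → advance -1; mR−mL=30/73 → turn +1·90°
n=2: pose=(5,-7,N); sL=40/89, sR=8/25; mL=-1356/2225, mR=144/2225; mL+mR=-1212/2225 → advance -1; mR−mL=60/89 → turn +1·90°
n=3: pose=(5,-8,W); sL=5/16, sR=2/5; mL=-41/80, mR=-7/160; mL+mR=-89/160 → advance -1; mR−mL=15/32 → turn +1·90°
n=4: pose=(6,-8,S); sL=8/37, sR=8/29; mL=-380/1073, mR=-32/1073; mL+mR=-412/1073 → advance -1; mR−mL=12/37 → turn +1·90°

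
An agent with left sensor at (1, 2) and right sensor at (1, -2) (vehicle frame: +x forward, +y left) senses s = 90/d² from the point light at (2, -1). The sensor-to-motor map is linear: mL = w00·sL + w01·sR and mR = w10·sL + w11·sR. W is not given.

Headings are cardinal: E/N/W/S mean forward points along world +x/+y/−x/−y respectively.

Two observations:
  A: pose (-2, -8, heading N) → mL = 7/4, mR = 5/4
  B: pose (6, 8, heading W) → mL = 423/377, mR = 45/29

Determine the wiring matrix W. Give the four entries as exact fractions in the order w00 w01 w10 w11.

1/2 1/2 1 0

obs A: pose=(-2,-8,N) → sL=5/4, sR=9/4, mL=7/4, mR=5/4
obs B: pose=(6,8,W) → sL=45/29, sR=9/13, mL=423/377, mR=45/29
sensor matrix S = [[5/4, 9/4], [45/29, 9/13]]; det S = -990/377
solve [mL_A; mL_B] = S·[w00; w01] and [mR_A; mR_B] = S·[w10; w11]:
  w00 = 1/2, w01 = 1/2, w10 = 1, w11 = 0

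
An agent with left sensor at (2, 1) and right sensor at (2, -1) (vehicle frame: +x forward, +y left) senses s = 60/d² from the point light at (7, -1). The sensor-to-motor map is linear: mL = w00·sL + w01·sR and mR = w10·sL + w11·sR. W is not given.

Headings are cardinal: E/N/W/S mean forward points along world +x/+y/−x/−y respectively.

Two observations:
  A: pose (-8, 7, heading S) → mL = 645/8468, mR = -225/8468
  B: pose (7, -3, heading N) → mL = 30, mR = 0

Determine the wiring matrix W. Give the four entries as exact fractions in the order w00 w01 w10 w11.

obs A: pose=(-8,7,S) → sL=15/58, sR=15/73, mL=645/8468, mR=-225/8468
obs B: pose=(7,-3,N) → sL=60, sR=60, mL=30, mR=0
sensor matrix S = [[15/58, 15/73], [60, 60]]; det S = 6750/2117
solve [mL_A; mL_B] = S·[w00; w01] and [mR_A; mR_B] = S·[w10; w11]:
  w00 = -1/2, w01 = 1, w10 = -1/2, w11 = 1/2

-1/2 1 -1/2 1/2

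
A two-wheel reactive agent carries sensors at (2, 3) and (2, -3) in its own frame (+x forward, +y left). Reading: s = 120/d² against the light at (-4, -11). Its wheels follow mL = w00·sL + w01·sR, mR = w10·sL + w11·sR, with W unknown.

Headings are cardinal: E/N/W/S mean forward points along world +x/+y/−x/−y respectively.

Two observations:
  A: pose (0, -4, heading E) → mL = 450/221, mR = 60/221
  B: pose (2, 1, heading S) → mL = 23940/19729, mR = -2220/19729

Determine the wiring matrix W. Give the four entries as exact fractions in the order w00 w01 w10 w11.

obs A: pose=(0,-4,E) → sL=15/17, sR=30/13, mL=450/221, mR=60/221
obs B: pose=(2,1,S) → sL=120/181, sR=120/109, mL=23940/19729, mR=-2220/19729
sensor matrix S = [[15/17, 30/13], [120/181, 120/109]]; det S = -2435400/4360109
solve [mL_A; mL_B] = S·[w00; w01] and [mR_A; mR_B] = S·[w10; w11]:
  w00 = 1, w01 = 1/2, w10 = -1, w11 = 1/2

1 1/2 -1 1/2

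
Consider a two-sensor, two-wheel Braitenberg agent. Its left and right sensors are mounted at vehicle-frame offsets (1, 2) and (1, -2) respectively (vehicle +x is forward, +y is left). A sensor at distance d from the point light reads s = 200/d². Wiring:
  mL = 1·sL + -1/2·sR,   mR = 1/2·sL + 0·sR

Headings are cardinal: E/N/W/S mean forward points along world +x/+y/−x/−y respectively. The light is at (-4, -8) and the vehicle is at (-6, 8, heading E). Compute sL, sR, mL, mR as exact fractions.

8/13 200/197 276/2561 4/13

left sensor world pos  = (-5, 10); dL² = 325
right sensor world pos = (-5, 6); dR² = 197
sL = 200/325 = 8/13
sR = 200/197 = 200/197
mL = 1·sL + -1/2·sR = 276/2561
mR = 1/2·sL + 0·sR = 4/13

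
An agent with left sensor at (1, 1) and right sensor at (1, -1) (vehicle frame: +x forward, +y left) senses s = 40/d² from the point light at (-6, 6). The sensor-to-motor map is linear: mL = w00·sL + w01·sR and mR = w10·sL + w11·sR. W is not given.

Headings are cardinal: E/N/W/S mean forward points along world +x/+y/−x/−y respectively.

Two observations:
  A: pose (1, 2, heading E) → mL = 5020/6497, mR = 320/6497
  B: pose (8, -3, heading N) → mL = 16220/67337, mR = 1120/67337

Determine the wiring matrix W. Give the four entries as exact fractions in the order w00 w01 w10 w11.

1 1/2 1/2 -1/2

obs A: pose=(1,2,E) → sL=40/73, sR=40/89, mL=5020/6497, mR=320/6497
obs B: pose=(8,-3,N) → sL=40/233, sR=40/289, mL=16220/67337, mR=1120/67337
sensor matrix S = [[40/73, 40/89], [40/233, 40/289]]; det S = -576000/437488489
solve [mL_A; mL_B] = S·[w00; w01] and [mR_A; mR_B] = S·[w10; w11]:
  w00 = 1, w01 = 1/2, w10 = 1/2, w11 = -1/2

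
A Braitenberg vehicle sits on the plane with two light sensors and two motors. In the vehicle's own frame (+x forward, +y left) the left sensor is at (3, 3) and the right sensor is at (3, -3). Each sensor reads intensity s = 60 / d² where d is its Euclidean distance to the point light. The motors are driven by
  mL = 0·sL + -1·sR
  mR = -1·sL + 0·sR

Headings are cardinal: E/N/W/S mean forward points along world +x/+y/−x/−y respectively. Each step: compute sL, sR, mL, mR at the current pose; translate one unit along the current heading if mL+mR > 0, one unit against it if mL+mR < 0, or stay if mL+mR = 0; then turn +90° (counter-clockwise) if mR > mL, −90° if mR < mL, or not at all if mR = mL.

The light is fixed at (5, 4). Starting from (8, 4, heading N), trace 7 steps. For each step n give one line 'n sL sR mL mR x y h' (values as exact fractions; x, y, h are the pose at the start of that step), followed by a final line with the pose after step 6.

n=0: pose=(8,4,N); sL=20/3, sR=4/3; mL=-4/3, mR=-20/3; mL+mR=-8 → advance -1; mR−mL=-16/3 → turn -1·90°
n=1: pose=(8,3,E); sL=3/2, sR=15/13; mL=-15/13, mR=-3/2; mL+mR=-69/26 → advance -1; mR−mL=-9/26 → turn -1·90°
n=2: pose=(7,3,S); sL=60/41, sR=60/17; mL=-60/17, mR=-60/41; mL+mR=-3480/697 → advance -1; mR−mL=1440/697 → turn +1·90°
n=3: pose=(7,4,E); sL=30/17, sR=30/17; mL=-30/17, mR=-30/17; mL+mR=-60/17 → advance -1; mR−mL=0 → turn +0·90°
n=4: pose=(6,4,E); sL=12/5, sR=12/5; mL=-12/5, mR=-12/5; mL+mR=-24/5 → advance -1; mR−mL=0 → turn +0·90°
n=5: pose=(5,4,E); sL=10/3, sR=10/3; mL=-10/3, mR=-10/3; mL+mR=-20/3 → advance -1; mR−mL=0 → turn +0·90°
n=6: pose=(4,4,E); sL=60/13, sR=60/13; mL=-60/13, mR=-60/13; mL+mR=-120/13 → advance -1; mR−mL=0 → turn +0·90°

0 20/3 4/3 -4/3 -20/3 8 4 N
1 3/2 15/13 -15/13 -3/2 8 3 E
2 60/41 60/17 -60/17 -60/41 7 3 S
3 30/17 30/17 -30/17 -30/17 7 4 E
4 12/5 12/5 -12/5 -12/5 6 4 E
5 10/3 10/3 -10/3 -10/3 5 4 E
6 60/13 60/13 -60/13 -60/13 4 4 E
final 3 4 E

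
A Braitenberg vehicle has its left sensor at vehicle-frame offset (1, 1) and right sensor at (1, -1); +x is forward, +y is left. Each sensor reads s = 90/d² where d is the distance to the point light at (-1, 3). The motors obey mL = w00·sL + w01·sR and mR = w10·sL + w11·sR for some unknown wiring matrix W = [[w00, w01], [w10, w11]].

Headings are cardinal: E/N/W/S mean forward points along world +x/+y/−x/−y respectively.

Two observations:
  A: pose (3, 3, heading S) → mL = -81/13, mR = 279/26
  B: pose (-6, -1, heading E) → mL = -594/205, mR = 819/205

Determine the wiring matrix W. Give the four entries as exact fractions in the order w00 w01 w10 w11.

obs A: pose=(3,3,S) → sL=45/13, sR=9, mL=-81/13, mR=279/26
obs B: pose=(-6,-1,E) → sL=18/5, sR=90/41, mL=-594/205, mR=819/205
sensor matrix S = [[45/13, 9], [18/5, 90/41]]; det S = -66096/2665
solve [mL_A; mL_B] = S·[w00; w01] and [mR_A; mR_B] = S·[w10; w11]:
  w00 = -1/2, w01 = -1/2, w10 = 1/2, w11 = 1

-1/2 -1/2 1/2 1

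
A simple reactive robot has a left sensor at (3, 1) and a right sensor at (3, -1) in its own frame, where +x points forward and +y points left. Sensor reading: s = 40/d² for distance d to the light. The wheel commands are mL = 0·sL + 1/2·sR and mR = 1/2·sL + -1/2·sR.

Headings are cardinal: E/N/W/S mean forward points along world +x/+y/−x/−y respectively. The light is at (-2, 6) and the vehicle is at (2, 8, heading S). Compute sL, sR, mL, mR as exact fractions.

left sensor world pos  = (3, 5); dL² = 26
right sensor world pos = (1, 5); dR² = 10
sL = 40/26 = 20/13
sR = 40/10 = 4
mL = 0·sL + 1/2·sR = 2
mR = 1/2·sL + -1/2·sR = -16/13

20/13 4 2 -16/13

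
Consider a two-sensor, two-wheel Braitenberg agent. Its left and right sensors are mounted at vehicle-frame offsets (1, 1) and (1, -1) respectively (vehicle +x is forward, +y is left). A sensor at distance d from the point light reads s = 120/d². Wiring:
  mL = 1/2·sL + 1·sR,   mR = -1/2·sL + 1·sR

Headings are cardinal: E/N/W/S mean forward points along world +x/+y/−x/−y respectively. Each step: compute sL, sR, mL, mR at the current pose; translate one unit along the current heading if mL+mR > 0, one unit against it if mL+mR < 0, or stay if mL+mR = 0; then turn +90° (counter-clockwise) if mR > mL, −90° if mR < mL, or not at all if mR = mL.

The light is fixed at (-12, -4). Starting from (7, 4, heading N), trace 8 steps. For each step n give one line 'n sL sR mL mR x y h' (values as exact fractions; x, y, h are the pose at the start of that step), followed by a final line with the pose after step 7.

0 8/27 120/481 5164/12987 1316/12987 7 4 N
1 6/25 15/58 549/1450 201/1450 7 5 E
2 24/101 24/85 3444/8585 1404/8585 8 5 S
3 12/41 60/221 3786/9061 1134/9061 8 4 W
4 8/27 120/481 5164/12987 1316/12987 7 4 N
5 6/25 15/58 549/1450 201/1450 7 5 E
6 24/101 24/85 3444/8585 1404/8585 8 5 S
7 12/41 60/221 3786/9061 1134/9061 8 4 W
final 7 4 N

n=0: pose=(7,4,N); sL=8/27, sR=120/481; mL=5164/12987, mR=1316/12987; mL+mR=240/481 → advance +1; mR−mL=-8/27 → turn -1·90°
n=1: pose=(7,5,E); sL=6/25, sR=15/58; mL=549/1450, mR=201/1450; mL+mR=15/29 → advance +1; mR−mL=-6/25 → turn -1·90°
n=2: pose=(8,5,S); sL=24/101, sR=24/85; mL=3444/8585, mR=1404/8585; mL+mR=48/85 → advance +1; mR−mL=-24/101 → turn -1·90°
n=3: pose=(8,4,W); sL=12/41, sR=60/221; mL=3786/9061, mR=1134/9061; mL+mR=120/221 → advance +1; mR−mL=-12/41 → turn -1·90°
n=4: pose=(7,4,N); sL=8/27, sR=120/481; mL=5164/12987, mR=1316/12987; mL+mR=240/481 → advance +1; mR−mL=-8/27 → turn -1·90°
n=5: pose=(7,5,E); sL=6/25, sR=15/58; mL=549/1450, mR=201/1450; mL+mR=15/29 → advance +1; mR−mL=-6/25 → turn -1·90°
n=6: pose=(8,5,S); sL=24/101, sR=24/85; mL=3444/8585, mR=1404/8585; mL+mR=48/85 → advance +1; mR−mL=-24/101 → turn -1·90°
n=7: pose=(8,4,W); sL=12/41, sR=60/221; mL=3786/9061, mR=1134/9061; mL+mR=120/221 → advance +1; mR−mL=-12/41 → turn -1·90°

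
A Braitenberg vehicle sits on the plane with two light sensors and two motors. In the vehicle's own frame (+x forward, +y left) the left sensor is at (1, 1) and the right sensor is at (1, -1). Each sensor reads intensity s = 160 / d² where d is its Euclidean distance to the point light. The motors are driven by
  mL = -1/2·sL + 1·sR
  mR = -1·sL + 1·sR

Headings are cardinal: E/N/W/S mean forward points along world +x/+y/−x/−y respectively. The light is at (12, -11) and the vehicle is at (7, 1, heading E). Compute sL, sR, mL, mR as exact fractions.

left sensor world pos  = (8, 2); dL² = 185
right sensor world pos = (8, 0); dR² = 137
sL = 160/185 = 32/37
sR = 160/137 = 160/137
mL = -1/2·sL + 1·sR = 3728/5069
mR = -1·sL + 1·sR = 1536/5069

32/37 160/137 3728/5069 1536/5069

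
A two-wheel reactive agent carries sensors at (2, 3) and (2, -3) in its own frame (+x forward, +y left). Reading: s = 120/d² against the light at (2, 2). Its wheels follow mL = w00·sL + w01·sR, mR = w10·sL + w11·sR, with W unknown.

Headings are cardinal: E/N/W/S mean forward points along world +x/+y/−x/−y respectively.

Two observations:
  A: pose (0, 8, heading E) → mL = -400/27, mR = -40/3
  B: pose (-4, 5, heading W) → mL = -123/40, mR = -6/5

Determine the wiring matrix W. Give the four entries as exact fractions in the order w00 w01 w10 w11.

obs A: pose=(0,8,E) → sL=40/27, sR=40/3, mL=-400/27, mR=-40/3
obs B: pose=(-4,5,W) → sL=15/8, sR=6/5, mL=-123/40, mR=-6/5
sensor matrix S = [[40/27, 40/3], [15/8, 6/5]]; det S = -209/9
solve [mL_A; mL_B] = S·[w00; w01] and [mR_A; mR_B] = S·[w10; w11]:
  w00 = -1, w01 = -1, w10 = 0, w11 = -1

-1 -1 0 -1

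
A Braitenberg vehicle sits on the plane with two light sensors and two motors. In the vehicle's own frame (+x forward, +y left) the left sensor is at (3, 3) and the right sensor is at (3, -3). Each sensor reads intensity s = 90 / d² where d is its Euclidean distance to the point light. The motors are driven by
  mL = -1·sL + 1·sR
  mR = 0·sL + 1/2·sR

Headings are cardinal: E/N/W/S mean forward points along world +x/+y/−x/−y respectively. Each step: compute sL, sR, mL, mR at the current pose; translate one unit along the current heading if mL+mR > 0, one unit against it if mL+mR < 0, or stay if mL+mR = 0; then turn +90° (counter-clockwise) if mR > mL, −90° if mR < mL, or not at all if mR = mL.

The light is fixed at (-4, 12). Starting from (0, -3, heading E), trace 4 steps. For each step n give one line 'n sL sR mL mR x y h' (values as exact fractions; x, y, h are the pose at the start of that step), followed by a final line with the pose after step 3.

n=0: pose=(0,-3,E); sL=90/193, sR=90/373; mL=-16200/71989, mR=45/373; mL+mR=-7515/71989 → advance -1; mR−mL=24885/71989 → turn +1·90°
n=1: pose=(-1,-3,N); sL=5/8, sR=1/2; mL=-1/8, mR=1/4; mL+mR=1/8 → advance +1; mR−mL=3/8 → turn +1·90°
n=2: pose=(-1,-2,W); sL=90/289, sR=90/121; mL=15120/34969, mR=45/121; mL+mR=28125/34969 → advance +1; mR−mL=-2115/34969 → turn -1·90°
n=3: pose=(-2,-2,N); sL=45/61, sR=45/73; mL=-540/4453, mR=45/146; mL+mR=1665/8906 → advance +1; mR−mL=3825/8906 → turn +1·90°

0 90/193 90/373 -16200/71989 45/373 0 -3 E
1 5/8 1/2 -1/8 1/4 -1 -3 N
2 90/289 90/121 15120/34969 45/121 -1 -2 W
3 45/61 45/73 -540/4453 45/146 -2 -2 N
final -2 -1 W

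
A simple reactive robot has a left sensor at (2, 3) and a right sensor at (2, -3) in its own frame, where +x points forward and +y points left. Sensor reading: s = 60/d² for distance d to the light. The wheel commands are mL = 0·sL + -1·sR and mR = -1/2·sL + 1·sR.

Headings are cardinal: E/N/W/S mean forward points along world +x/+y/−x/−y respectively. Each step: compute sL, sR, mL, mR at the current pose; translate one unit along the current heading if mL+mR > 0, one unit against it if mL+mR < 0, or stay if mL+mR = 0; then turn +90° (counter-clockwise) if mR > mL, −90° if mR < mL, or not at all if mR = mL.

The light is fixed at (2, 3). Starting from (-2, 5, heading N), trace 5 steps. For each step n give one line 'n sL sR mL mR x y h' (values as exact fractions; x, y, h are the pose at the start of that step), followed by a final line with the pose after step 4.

n=0: pose=(-2,5,N); sL=12/13, sR=60/17; mL=-60/17, mR=678/221; mL+mR=-6/13 → advance -1; mR−mL=1458/221 → turn +1·90°
n=1: pose=(-2,4,W); sL=3/2, sR=15/13; mL=-15/13, mR=21/52; mL+mR=-3/4 → advance -1; mR−mL=81/52 → turn +1·90°
n=2: pose=(-1,4,S); sL=60, sR=60/37; mL=-60/37, mR=-1050/37; mL+mR=-30 → advance -1; mR−mL=-990/37 → turn -1·90°
n=3: pose=(-1,5,W); sL=30/13, sR=6/5; mL=-6/5, mR=3/65; mL+mR=-15/13 → advance -1; mR−mL=81/65 → turn +1·90°
n=4: pose=(0,5,S); sL=60, sR=12/5; mL=-12/5, mR=-138/5; mL+mR=-30 → advance -1; mR−mL=-126/5 → turn -1·90°

0 12/13 60/17 -60/17 678/221 -2 5 N
1 3/2 15/13 -15/13 21/52 -2 4 W
2 60 60/37 -60/37 -1050/37 -1 4 S
3 30/13 6/5 -6/5 3/65 -1 5 W
4 60 12/5 -12/5 -138/5 0 5 S
final 0 6 W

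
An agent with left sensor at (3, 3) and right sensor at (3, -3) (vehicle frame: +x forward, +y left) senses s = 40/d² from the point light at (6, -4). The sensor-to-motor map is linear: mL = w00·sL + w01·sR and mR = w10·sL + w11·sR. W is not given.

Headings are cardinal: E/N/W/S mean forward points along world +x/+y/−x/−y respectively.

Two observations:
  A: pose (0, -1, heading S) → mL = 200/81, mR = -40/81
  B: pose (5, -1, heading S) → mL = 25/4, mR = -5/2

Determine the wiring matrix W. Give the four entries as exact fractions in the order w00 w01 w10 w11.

obs A: pose=(0,-1,S) → sL=40/9, sR=40/81, mL=200/81, mR=-40/81
obs B: pose=(5,-1,S) → sL=10, sR=5/2, mL=25/4, mR=-5/2
sensor matrix S = [[40/9, 40/81], [10, 5/2]]; det S = 500/81
solve [mL_A; mL_B] = S·[w00; w01] and [mR_A; mR_B] = S·[w10; w11]:
  w00 = 1/2, w01 = 1/2, w10 = 0, w11 = -1

1/2 1/2 0 -1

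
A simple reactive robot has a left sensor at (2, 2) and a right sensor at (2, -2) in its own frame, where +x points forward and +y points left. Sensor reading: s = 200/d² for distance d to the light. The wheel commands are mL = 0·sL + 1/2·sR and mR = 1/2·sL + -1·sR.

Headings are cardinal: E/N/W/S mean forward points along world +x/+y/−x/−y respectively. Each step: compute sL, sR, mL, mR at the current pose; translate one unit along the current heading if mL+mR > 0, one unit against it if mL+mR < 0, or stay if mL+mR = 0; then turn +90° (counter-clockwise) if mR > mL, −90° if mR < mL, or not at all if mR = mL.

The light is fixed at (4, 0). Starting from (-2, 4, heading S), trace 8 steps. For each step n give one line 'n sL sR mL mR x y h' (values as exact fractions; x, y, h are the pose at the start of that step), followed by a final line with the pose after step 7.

n=0: pose=(-2,4,S); sL=10, sR=50/17; mL=25/17, mR=35/17; mL+mR=60/17 → advance +1; mR−mL=10/17 → turn +1·90°
n=1: pose=(-2,3,E); sL=200/41, sR=200/17; mL=100/17, mR=-6500/697; mL+mR=-2400/697 → advance -1; mR−mL=-10600/697 → turn -1·90°
n=2: pose=(-3,3,S); sL=100/13, sR=100/41; mL=50/41, mR=750/533; mL+mR=1400/533 → advance +1; mR−mL=100/533 → turn +1·90°
n=3: pose=(-3,2,E); sL=200/41, sR=8; mL=4, mR=-228/41; mL+mR=-64/41 → advance -1; mR−mL=-392/41 → turn -1·90°
n=4: pose=(-4,2,S); sL=50/9, sR=2; mL=1, mR=7/9; mL+mR=16/9 → advance +1; mR−mL=-2/9 → turn -1·90°
n=5: pose=(-4,1,W); sL=200/101, sR=200/109; mL=100/109, mR=-9300/11009; mL+mR=800/11009 → advance +1; mR−mL=-19400/11009 → turn -1·90°
n=6: pose=(-5,1,N); sL=20/13, sR=100/29; mL=50/29, mR=-1010/377; mL+mR=-360/377 → advance -1; mR−mL=-1660/377 → turn -1·90°
n=7: pose=(-5,0,E); sL=200/53, sR=200/53; mL=100/53, mR=-100/53; mL+mR=0 → advance +0; mR−mL=-200/53 → turn -1·90°

0 10 50/17 25/17 35/17 -2 4 S
1 200/41 200/17 100/17 -6500/697 -2 3 E
2 100/13 100/41 50/41 750/533 -3 3 S
3 200/41 8 4 -228/41 -3 2 E
4 50/9 2 1 7/9 -4 2 S
5 200/101 200/109 100/109 -9300/11009 -4 1 W
6 20/13 100/29 50/29 -1010/377 -5 1 N
7 200/53 200/53 100/53 -100/53 -5 0 E
final -5 0 S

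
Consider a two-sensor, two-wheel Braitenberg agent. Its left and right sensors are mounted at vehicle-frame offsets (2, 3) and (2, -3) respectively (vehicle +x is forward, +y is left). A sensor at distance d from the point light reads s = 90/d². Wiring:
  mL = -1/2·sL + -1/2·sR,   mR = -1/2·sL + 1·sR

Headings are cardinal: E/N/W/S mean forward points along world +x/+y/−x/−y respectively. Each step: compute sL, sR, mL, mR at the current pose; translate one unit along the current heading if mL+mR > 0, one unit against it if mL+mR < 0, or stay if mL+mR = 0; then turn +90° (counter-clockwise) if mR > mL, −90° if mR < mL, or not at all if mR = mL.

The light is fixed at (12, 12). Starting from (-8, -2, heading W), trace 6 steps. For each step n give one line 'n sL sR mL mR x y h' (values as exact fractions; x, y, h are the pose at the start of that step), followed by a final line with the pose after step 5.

n=0: pose=(-8,-2,W); sL=90/773, sR=18/121; mL=-12402/93533, mR=8469/93533; mL+mR=-3933/93533 → advance -1; mR−mL=27/121 → turn +1·90°
n=1: pose=(-7,-2,S); sL=45/256, sR=9/74; mL=-2817/18944, mR=639/18944; mL+mR=-1089/9472 → advance -1; mR−mL=27/148 → turn +1·90°
n=2: pose=(-7,-1,E); sL=90/389, sR=18/109; mL=-8406/42401, mR=2097/42401; mL+mR=-6309/42401 → advance -1; mR−mL=27/109 → turn +1·90°
n=3: pose=(-8,-1,N); sL=9/65, sR=9/41; mL=-477/2665, mR=801/5330; mL+mR=-153/5330 → advance -1; mR−mL=27/82 → turn +1·90°
n=4: pose=(-8,-2,W); sL=90/773, sR=18/121; mL=-12402/93533, mR=8469/93533; mL+mR=-3933/93533 → advance -1; mR−mL=27/121 → turn +1·90°
n=5: pose=(-7,-2,S); sL=45/256, sR=9/74; mL=-2817/18944, mR=639/18944; mL+mR=-1089/9472 → advance -1; mR−mL=27/148 → turn +1·90°

0 90/773 18/121 -12402/93533 8469/93533 -8 -2 W
1 45/256 9/74 -2817/18944 639/18944 -7 -2 S
2 90/389 18/109 -8406/42401 2097/42401 -7 -1 E
3 9/65 9/41 -477/2665 801/5330 -8 -1 N
4 90/773 18/121 -12402/93533 8469/93533 -8 -2 W
5 45/256 9/74 -2817/18944 639/18944 -7 -2 S
final -7 -1 E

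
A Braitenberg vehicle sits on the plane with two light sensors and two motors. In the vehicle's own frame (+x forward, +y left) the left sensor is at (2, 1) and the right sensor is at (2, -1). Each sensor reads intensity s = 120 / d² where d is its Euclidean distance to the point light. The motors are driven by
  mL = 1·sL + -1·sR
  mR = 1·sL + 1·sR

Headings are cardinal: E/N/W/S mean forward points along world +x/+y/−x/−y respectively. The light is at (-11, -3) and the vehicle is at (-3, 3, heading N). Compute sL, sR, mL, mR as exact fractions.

left sensor world pos  = (-4, 5); dL² = 113
right sensor world pos = (-2, 5); dR² = 145
sL = 120/113 = 120/113
sR = 120/145 = 24/29
mL = 1·sL + -1·sR = 768/3277
mR = 1·sL + 1·sR = 6192/3277

120/113 24/29 768/3277 6192/3277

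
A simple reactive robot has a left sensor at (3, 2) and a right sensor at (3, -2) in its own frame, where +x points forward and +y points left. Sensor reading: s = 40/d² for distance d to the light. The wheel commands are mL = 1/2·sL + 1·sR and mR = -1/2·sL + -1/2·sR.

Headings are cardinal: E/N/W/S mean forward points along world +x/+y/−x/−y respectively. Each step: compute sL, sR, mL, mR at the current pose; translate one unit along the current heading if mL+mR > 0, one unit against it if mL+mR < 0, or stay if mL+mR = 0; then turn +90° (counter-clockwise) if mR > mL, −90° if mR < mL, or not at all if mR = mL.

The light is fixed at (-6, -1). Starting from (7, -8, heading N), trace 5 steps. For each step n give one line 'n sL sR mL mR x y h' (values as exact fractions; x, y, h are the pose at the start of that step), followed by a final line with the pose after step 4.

n=0: pose=(7,-8,N); sL=40/137, sR=40/241; mL=10300/33017, mR=-7560/33017; mL+mR=20/241 → advance +1; mR−mL=-17860/33017 → turn -1·90°
n=1: pose=(7,-7,E); sL=5/34, sR=1/8; mL=27/136, mR=-37/272; mL+mR=1/16 → advance +1; mR−mL=-91/272 → turn -1·90°
n=2: pose=(8,-7,S); sL=40/337, sR=8/45; mL=3596/15165, mR=-2248/15165; mL+mR=4/45 → advance +1; mR−mL=-1948/5055 → turn -1·90°
n=3: pose=(8,-8,W); sL=20/101, sR=20/73; mL=2750/7373, mR=-1740/7373; mL+mR=10/73 → advance +1; mR−mL=-4490/7373 → turn -1·90°
n=4: pose=(7,-8,N); sL=40/137, sR=40/241; mL=10300/33017, mR=-7560/33017; mL+mR=20/241 → advance +1; mR−mL=-17860/33017 → turn -1·90°

0 40/137 40/241 10300/33017 -7560/33017 7 -8 N
1 5/34 1/8 27/136 -37/272 7 -7 E
2 40/337 8/45 3596/15165 -2248/15165 8 -7 S
3 20/101 20/73 2750/7373 -1740/7373 8 -8 W
4 40/137 40/241 10300/33017 -7560/33017 7 -8 N
final 7 -7 E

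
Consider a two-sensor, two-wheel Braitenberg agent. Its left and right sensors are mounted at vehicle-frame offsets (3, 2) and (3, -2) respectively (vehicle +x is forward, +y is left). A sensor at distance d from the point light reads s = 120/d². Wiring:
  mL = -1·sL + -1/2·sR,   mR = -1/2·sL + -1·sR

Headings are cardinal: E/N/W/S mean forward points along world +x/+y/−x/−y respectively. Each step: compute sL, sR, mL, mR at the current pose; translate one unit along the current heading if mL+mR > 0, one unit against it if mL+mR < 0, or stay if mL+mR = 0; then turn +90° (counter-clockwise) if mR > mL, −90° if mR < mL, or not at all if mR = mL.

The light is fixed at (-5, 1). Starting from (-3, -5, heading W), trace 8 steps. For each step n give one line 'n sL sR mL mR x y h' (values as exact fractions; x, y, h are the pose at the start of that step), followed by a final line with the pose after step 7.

n=0: pose=(-3,-5,W); sL=24/13, sR=120/17; mL=-1188/221, mR=-1764/221; mL+mR=-2952/221 → advance -1; mR−mL=-576/221 → turn -1·90°
n=1: pose=(-2,-5,N); sL=12, sR=60/17; mL=-234/17, mR=-162/17; mL+mR=-396/17 → advance -1; mR−mL=72/17 → turn +1·90°
n=2: pose=(-2,-6,W); sL=40/27, sR=24/5; mL=-524/135, mR=-748/135; mL+mR=-424/45 → advance -1; mR−mL=-224/135 → turn -1·90°
n=3: pose=(-1,-6,N); sL=6, sR=30/13; mL=-93/13, mR=-69/13; mL+mR=-162/13 → advance -1; mR−mL=24/13 → turn +1·90°
n=4: pose=(-1,-7,W); sL=120/101, sR=120/37; mL=-10500/3737, mR=-14340/3737; mL+mR=-24840/3737 → advance -1; mR−mL=-3840/3737 → turn -1·90°
n=5: pose=(0,-7,N); sL=60/17, sR=60/37; mL=-2730/629, mR=-2130/629; mL+mR=-4860/629 → advance -1; mR−mL=600/629 → turn +1·90°
n=6: pose=(0,-8,W); sL=24/25, sR=120/53; mL=-2772/1325, mR=-3636/1325; mL+mR=-6408/1325 → advance -1; mR−mL=-864/1325 → turn -1·90°
n=7: pose=(1,-8,N); sL=30/13, sR=6/5; mL=-189/65, mR=-153/65; mL+mR=-342/65 → advance -1; mR−mL=36/65 → turn +1·90°

0 24/13 120/17 -1188/221 -1764/221 -3 -5 W
1 12 60/17 -234/17 -162/17 -2 -5 N
2 40/27 24/5 -524/135 -748/135 -2 -6 W
3 6 30/13 -93/13 -69/13 -1 -6 N
4 120/101 120/37 -10500/3737 -14340/3737 -1 -7 W
5 60/17 60/37 -2730/629 -2130/629 0 -7 N
6 24/25 120/53 -2772/1325 -3636/1325 0 -8 W
7 30/13 6/5 -189/65 -153/65 1 -8 N
final 1 -9 W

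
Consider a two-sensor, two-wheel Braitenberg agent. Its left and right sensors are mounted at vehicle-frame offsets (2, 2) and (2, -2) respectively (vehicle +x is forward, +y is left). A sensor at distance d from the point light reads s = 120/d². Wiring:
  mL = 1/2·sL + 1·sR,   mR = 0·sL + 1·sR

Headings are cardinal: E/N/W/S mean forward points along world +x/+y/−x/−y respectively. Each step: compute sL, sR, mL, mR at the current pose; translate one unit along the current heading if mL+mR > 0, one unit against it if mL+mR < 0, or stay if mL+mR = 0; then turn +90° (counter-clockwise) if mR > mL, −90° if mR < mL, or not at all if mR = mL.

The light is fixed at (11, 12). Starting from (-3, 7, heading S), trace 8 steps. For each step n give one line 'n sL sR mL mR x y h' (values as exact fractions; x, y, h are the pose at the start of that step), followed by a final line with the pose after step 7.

0 120/193 24/61 8292/11773 24/61 -3 7 S
1 3/8 15/34 171/272 15/34 -3 6 W
2 24/61 24/37 1908/2257 24/37 -4 6 N
3 60/89 60/109 8610/9701 60/109 -4 7 E
4 120/193 24/61 8292/11773 24/61 -3 7 S
5 3/8 15/34 171/272 15/34 -3 6 W
6 24/61 24/37 1908/2257 24/37 -4 6 N
7 60/89 60/109 8610/9701 60/109 -4 7 E
final -3 7 S

n=0: pose=(-3,7,S); sL=120/193, sR=24/61; mL=8292/11773, mR=24/61; mL+mR=12924/11773 → advance +1; mR−mL=-60/193 → turn -1·90°
n=1: pose=(-3,6,W); sL=3/8, sR=15/34; mL=171/272, mR=15/34; mL+mR=291/272 → advance +1; mR−mL=-3/16 → turn -1·90°
n=2: pose=(-4,6,N); sL=24/61, sR=24/37; mL=1908/2257, mR=24/37; mL+mR=3372/2257 → advance +1; mR−mL=-12/61 → turn -1·90°
n=3: pose=(-4,7,E); sL=60/89, sR=60/109; mL=8610/9701, mR=60/109; mL+mR=13950/9701 → advance +1; mR−mL=-30/89 → turn -1·90°
n=4: pose=(-3,7,S); sL=120/193, sR=24/61; mL=8292/11773, mR=24/61; mL+mR=12924/11773 → advance +1; mR−mL=-60/193 → turn -1·90°
n=5: pose=(-3,6,W); sL=3/8, sR=15/34; mL=171/272, mR=15/34; mL+mR=291/272 → advance +1; mR−mL=-3/16 → turn -1·90°
n=6: pose=(-4,6,N); sL=24/61, sR=24/37; mL=1908/2257, mR=24/37; mL+mR=3372/2257 → advance +1; mR−mL=-12/61 → turn -1·90°
n=7: pose=(-4,7,E); sL=60/89, sR=60/109; mL=8610/9701, mR=60/109; mL+mR=13950/9701 → advance +1; mR−mL=-30/89 → turn -1·90°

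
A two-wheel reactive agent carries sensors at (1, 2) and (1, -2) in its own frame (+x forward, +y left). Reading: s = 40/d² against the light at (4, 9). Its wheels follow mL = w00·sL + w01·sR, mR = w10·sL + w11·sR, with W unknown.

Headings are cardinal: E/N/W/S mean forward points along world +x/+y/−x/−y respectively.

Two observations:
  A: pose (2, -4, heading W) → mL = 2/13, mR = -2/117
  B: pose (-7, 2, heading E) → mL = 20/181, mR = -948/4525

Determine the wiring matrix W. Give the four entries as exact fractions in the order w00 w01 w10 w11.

0 1/2 -1 1/2

obs A: pose=(2,-4,W) → sL=20/117, sR=4/13, mL=2/13, mR=-2/117
obs B: pose=(-7,2,E) → sL=8/25, sR=40/181, mL=20/181, mR=-948/4525
sensor matrix S = [[20/117, 4/13], [8/25, 40/181]]; det S = -32128/529425
solve [mL_A; mL_B] = S·[w00; w01] and [mR_A; mR_B] = S·[w10; w11]:
  w00 = 0, w01 = 1/2, w10 = -1, w11 = 1/2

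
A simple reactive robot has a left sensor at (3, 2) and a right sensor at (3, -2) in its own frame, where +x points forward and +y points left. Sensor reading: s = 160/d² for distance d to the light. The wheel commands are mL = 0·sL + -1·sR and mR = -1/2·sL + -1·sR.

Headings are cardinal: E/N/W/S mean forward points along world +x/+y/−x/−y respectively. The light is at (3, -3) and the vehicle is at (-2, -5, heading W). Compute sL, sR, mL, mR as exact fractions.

left sensor world pos  = (-5, -7); dL² = 80
right sensor world pos = (-5, -3); dR² = 64
sL = 160/80 = 2
sR = 160/64 = 5/2
mL = 0·sL + -1·sR = -5/2
mR = -1/2·sL + -1·sR = -7/2

2 5/2 -5/2 -7/2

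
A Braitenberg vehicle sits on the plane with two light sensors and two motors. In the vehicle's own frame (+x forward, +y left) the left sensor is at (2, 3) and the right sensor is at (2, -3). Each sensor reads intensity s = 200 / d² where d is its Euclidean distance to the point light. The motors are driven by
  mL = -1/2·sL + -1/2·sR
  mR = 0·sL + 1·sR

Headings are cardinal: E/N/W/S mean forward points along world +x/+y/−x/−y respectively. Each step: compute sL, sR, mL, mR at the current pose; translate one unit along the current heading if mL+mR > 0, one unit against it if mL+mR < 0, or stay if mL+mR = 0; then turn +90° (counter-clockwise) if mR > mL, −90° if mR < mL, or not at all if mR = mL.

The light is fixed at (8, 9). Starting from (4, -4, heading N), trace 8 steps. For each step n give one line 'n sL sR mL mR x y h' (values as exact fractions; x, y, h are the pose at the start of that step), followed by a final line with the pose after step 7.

0 20/17 100/61 -1460/1037 100/61 4 -4 N
1 200/261 200/117 -1400/1131 200/117 4 -3 W
2 1 10/13 -23/26 10/13 3 -3 S
3 200/73 40/41 -5560/2993 40/41 3 -2 E
4 100/81 20/9 -140/81 20/9 2 -2 N
5 200/233 200/113 -34600/26329 200/113 2 -1 W
6 5/4 50/61 -505/488 50/61 1 -1 S
7 200/61 200/169 -23000/10309 200/169 1 0 E
final 0 0 N

n=0: pose=(4,-4,N); sL=20/17, sR=100/61; mL=-1460/1037, mR=100/61; mL+mR=240/1037 → advance +1; mR−mL=3160/1037 → turn +1·90°
n=1: pose=(4,-3,W); sL=200/261, sR=200/117; mL=-1400/1131, mR=200/117; mL+mR=1600/3393 → advance +1; mR−mL=10000/3393 → turn +1·90°
n=2: pose=(3,-3,S); sL=1, sR=10/13; mL=-23/26, mR=10/13; mL+mR=-3/26 → advance -1; mR−mL=43/26 → turn +1·90°
n=3: pose=(3,-2,E); sL=200/73, sR=40/41; mL=-5560/2993, mR=40/41; mL+mR=-2640/2993 → advance -1; mR−mL=8480/2993 → turn +1·90°
n=4: pose=(2,-2,N); sL=100/81, sR=20/9; mL=-140/81, mR=20/9; mL+mR=40/81 → advance +1; mR−mL=320/81 → turn +1·90°
n=5: pose=(2,-1,W); sL=200/233, sR=200/113; mL=-34600/26329, mR=200/113; mL+mR=12000/26329 → advance +1; mR−mL=81200/26329 → turn +1·90°
n=6: pose=(1,-1,S); sL=5/4, sR=50/61; mL=-505/488, mR=50/61; mL+mR=-105/488 → advance -1; mR−mL=905/488 → turn +1·90°
n=7: pose=(1,0,E); sL=200/61, sR=200/169; mL=-23000/10309, mR=200/169; mL+mR=-10800/10309 → advance -1; mR−mL=35200/10309 → turn +1·90°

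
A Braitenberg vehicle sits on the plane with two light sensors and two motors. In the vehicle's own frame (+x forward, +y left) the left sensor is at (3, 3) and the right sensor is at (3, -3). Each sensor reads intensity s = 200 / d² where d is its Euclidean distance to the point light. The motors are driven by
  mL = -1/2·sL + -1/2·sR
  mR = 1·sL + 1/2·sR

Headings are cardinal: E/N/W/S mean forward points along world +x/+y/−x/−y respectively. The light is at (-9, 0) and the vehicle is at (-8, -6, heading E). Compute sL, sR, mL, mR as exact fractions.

8 200/97 -488/97 876/97

left sensor world pos  = (-5, -3); dL² = 25
right sensor world pos = (-5, -9); dR² = 97
sL = 200/25 = 8
sR = 200/97 = 200/97
mL = -1/2·sL + -1/2·sR = -488/97
mR = 1·sL + 1/2·sR = 876/97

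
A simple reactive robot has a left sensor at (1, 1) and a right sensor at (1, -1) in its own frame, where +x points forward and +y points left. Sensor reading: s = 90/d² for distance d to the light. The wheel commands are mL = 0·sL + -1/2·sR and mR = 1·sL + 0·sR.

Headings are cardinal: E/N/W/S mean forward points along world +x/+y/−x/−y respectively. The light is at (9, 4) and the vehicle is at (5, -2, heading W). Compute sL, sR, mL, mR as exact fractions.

45/37 9/5 -9/10 45/37

left sensor world pos  = (4, -3); dL² = 74
right sensor world pos = (4, -1); dR² = 50
sL = 90/74 = 45/37
sR = 90/50 = 9/5
mL = 0·sL + -1/2·sR = -9/10
mR = 1·sL + 0·sR = 45/37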